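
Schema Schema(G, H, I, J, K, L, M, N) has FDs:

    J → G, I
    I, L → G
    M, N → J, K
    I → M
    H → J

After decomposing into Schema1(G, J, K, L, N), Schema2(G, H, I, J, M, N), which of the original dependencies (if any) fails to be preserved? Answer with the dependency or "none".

I, L → G

Check I, L → G: no single fragment contains all of {G, I, L}, and the restricted closure of {I, L} across the fragments never reaches {G}.
J → G, I is preserved.
M, N → J, K is preserved.
I → M is preserved.
H → J is preserved.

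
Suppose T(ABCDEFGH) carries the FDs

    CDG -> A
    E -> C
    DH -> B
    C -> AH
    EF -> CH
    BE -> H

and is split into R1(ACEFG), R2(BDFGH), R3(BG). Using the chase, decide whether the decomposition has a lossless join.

No

Chase test. Columns are ABCDEFGH; row i has aⱼ where attribute j ∈ Ri, else bᵢⱼ.
Initial tableau (one row per fragment):
  row 1: a1 b12 a3 b14 a5 a6 a7 b18
  row 2: b21 a2 b23 a4 b25 a6 a7 a8
  row 3: b31 a2 b33 b34 b35 b36 a7 b38
No row becomes fully distinguished — the join is lossy.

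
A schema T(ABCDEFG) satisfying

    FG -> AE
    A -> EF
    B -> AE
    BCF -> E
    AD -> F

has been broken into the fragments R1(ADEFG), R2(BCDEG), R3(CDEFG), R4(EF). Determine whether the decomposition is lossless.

Chase test. Columns are ABCDEFG; row i has aⱼ where attribute j ∈ Ri, else bᵢⱼ.
Initial tableau (one row per fragment):
  row 1: a1 b12 b13 a4 a5 a6 a7
  row 2: b21 a2 a3 a4 a5 b26 a7
  row 3: b31 b32 a3 a4 a5 a6 a7
  row 4: b41 b42 b43 b44 a5 a6 b47
Rows 1 and 3 agree on FG; apply FG→AE and equate their AE entries.
No row becomes fully distinguished — the join is lossy.

No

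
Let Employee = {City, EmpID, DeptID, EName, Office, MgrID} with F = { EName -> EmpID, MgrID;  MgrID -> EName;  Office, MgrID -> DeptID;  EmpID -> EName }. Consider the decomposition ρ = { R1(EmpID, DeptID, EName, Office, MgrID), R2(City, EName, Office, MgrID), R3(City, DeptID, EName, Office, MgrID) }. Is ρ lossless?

Yes

Chase test. Columns are City, EmpID, DeptID, EName, Office, MgrID; row i has aⱼ where attribute j ∈ Ri, else bᵢⱼ.
Initial tableau (one row per fragment):
  row 1: b11 a2 a3 a4 a5 a6
  row 2: a1 b22 b23 a4 a5 a6
  row 3: a1 b32 a3 a4 a5 a6
Rows 1 and 2 agree on EName; apply EName→EmpID, MgrID and equate their EmpID, MgrID entries.
Rows 1 and 3 agree on EName; apply EName→EmpID, MgrID and equate their EmpID, MgrID entries.
Rows 1 and 2 agree on Office, MgrID; apply Office, MgrID→DeptID and equate their DeptID entries.
Row 2 is now all distinguished symbols — the join is lossless.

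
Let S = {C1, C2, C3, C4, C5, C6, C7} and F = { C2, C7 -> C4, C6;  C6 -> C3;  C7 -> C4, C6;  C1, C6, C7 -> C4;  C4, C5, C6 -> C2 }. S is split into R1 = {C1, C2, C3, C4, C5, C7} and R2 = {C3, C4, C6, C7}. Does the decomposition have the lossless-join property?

Common attributes: R1 ∩ R2 = {C3, C4, C7}.
Closure of {C3, C4, C7}: C7 → C4, C6 applies, adding C6. So (C3, C4, C7)⁺ = {C3, C4, C6, C7}.
This closure contains every attribute of R2, so R1 ∩ R2 → R2. The join is lossless.

Yes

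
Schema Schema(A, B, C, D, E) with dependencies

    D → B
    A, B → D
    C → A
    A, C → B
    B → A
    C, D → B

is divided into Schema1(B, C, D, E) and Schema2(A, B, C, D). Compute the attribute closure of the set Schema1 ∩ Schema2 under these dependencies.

Schema1 ∩ Schema2 = {B, C, D}.
C → A applies, adding A
Closure: {A, B, C, D}.

A, B, C, D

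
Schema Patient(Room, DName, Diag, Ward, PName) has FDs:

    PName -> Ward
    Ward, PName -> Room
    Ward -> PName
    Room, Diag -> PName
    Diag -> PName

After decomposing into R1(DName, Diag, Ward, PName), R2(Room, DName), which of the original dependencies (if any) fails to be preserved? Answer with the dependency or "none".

Check Ward, PName → Room: no single fragment contains all of {Room, Ward, PName}, and the restricted closure of {Ward, PName} across the fragments never reaches {Room}.
PName → Ward is preserved.
Ward → PName is preserved.
Room, Diag → PName is preserved.
Diag → PName is preserved.

Ward, PName -> Room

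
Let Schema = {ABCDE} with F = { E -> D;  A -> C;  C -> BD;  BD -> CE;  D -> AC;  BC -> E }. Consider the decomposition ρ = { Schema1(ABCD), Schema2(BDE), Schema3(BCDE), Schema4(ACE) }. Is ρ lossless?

Yes

Chase test. Columns are ABCDE; row i has aⱼ where attribute j ∈ Schemai, else bᵢⱼ.
Initial tableau (one row per fragment):
  row 1: a1 a2 a3 a4 b15
  row 2: b21 a2 b23 a4 a5
  row 3: b31 a2 a3 a4 a5
  row 4: a1 b42 a3 b44 a5
Rows 2 and 4 agree on E; apply E→D and equate their D entries.
Rows 1 and 4 agree on C; apply C→BD and equate their BD entries.
Rows 1 and 2 agree on BD; apply BD→CE and equate their CE entries.
Rows 1 and 2 agree on D; apply D→AC and equate their AC entries.
Rows 1 and 3 agree on D; apply D→AC and equate their AC entries.
Row 1 is now all distinguished symbols — the join is lossless.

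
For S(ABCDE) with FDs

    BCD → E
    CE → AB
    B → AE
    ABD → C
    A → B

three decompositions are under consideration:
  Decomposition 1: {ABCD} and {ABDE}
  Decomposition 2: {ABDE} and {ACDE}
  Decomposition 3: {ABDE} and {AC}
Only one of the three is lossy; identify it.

Decomposition 1: common = {ABD}, closure = {ABCDE} → lossless.
Decomposition 2: common = {ADE}, closure = {ABCDE} → lossless.
Decomposition 3: common = {A}, closure = {ABE} → lossy.

Decomposition 3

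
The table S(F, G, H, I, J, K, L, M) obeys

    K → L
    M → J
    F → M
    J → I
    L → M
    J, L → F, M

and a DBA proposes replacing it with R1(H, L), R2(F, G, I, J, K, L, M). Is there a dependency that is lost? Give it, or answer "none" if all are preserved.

none

K → L lies within R2.
M → J lies within R2.
F → M lies within R2.
J → I lies within R2.
L → M lies within R2.
J, L → F, M lies within R2.
Every dependency is enforceable on the fragments, so the decomposition is dependency-preserving.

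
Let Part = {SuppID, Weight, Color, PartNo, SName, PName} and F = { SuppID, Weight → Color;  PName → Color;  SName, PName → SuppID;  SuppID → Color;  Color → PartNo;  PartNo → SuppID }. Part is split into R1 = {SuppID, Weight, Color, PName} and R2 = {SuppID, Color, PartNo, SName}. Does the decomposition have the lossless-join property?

No

Common attributes: R1 ∩ R2 = {SuppID, Color}.
Closure of {SuppID, Color}: Color → PartNo applies, adding PartNo. So (SuppID, Color)⁺ = {SuppID, Color, PartNo}.
The closure contains neither all of R1 = {SuppID, Weight, Color, PName} nor all of R2 = {SuppID, Color, PartNo, SName}, so the common attributes are not a superkey of either fragment. The join is lossy.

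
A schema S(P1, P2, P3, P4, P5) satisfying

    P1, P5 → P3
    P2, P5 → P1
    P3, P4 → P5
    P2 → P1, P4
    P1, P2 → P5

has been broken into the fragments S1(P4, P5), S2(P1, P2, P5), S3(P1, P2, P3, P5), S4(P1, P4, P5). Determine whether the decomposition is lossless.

Chase test. Columns are P1, P2, P3, P4, P5; row i has aⱼ where attribute j ∈ Si, else bᵢⱼ.
Initial tableau (one row per fragment):
  row 1: b11 b12 b13 a4 a5
  row 2: a1 a2 b23 b24 a5
  row 3: a1 a2 a3 b34 a5
  row 4: a1 b42 b43 a4 a5
Rows 2 and 3 agree on P1, P5; apply P1, P5→P3 and equate their P3 entries.
Rows 2 and 4 agree on P1, P5; apply P1, P5→P3 and equate their P3 entries.
Rows 2 and 3 agree on P2; apply P2→P1, P4 and equate their P1, P4 entries.
No row becomes fully distinguished — the join is lossy.

No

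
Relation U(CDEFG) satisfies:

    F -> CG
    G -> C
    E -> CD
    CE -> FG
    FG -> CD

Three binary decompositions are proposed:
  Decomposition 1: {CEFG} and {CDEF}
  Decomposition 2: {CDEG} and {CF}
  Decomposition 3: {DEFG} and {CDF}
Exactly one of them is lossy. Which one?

Decomposition 1: common = {CEF}, closure = {CDEFG} → lossless.
Decomposition 2: common = {C}, closure = {C} → lossy.
Decomposition 3: common = {DF}, closure = {CDFG} → lossless.

Decomposition 2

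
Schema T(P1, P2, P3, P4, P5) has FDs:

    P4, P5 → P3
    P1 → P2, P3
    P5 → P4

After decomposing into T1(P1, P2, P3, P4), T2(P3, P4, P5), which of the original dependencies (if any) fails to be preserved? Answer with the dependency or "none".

none

P4, P5 → P3 lies within T2.
P1 → P2, P3 lies within T1.
P5 → P4 lies within T2.
Every dependency is enforceable on the fragments, so the decomposition is dependency-preserving.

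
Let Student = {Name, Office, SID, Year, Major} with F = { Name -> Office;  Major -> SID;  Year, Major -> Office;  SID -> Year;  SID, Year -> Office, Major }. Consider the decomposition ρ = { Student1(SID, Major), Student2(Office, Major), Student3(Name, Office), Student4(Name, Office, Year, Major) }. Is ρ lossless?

Chase test. Columns are Name, Office, SID, Year, Major; row i has aⱼ where attribute j ∈ Studenti, else bᵢⱼ.
Initial tableau (one row per fragment):
  row 1: b11 b12 a3 b14 a5
  row 2: b21 a2 b23 b24 a5
  row 3: a1 a2 b33 b34 b35
  row 4: a1 a2 b43 a4 a5
Rows 1 and 2 agree on Major; apply Major→SID and equate their SID entries.
Rows 1 and 4 agree on Major; apply Major→SID and equate their SID entries.
Rows 1 and 2 agree on SID; apply SID→Year and equate their Year entries.
Rows 1 and 4 agree on SID; apply SID→Year and equate their Year entries.
Rows 1 and 2 agree on SID, Year; apply SID, Year→Office, Major and equate their Office, Major entries.
Row 4 is now all distinguished symbols — the join is lossless.

Yes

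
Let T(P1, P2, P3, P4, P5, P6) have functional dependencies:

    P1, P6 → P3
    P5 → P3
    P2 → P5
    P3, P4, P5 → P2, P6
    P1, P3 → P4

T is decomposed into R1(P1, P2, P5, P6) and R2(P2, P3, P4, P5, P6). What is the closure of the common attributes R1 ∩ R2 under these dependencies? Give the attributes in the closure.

R1 ∩ R2 = {P2, P5, P6}.
P5 → P3 applies, adding P3
Closure: {P2, P3, P5, P6}.

P2, P3, P5, P6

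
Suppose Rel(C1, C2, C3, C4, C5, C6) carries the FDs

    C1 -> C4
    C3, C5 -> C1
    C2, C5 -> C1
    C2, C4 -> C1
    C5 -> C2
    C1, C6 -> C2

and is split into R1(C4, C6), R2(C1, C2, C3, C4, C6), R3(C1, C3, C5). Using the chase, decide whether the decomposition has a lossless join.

Chase test. Columns are C1, C2, C3, C4, C5, C6; row i has aⱼ where attribute j ∈ Ri, else bᵢⱼ.
Initial tableau (one row per fragment):
  row 1: b11 b12 b13 a4 b15 a6
  row 2: a1 a2 a3 a4 b25 a6
  row 3: a1 b32 a3 b34 a5 b36
Rows 2 and 3 agree on C1; apply C1→C4 and equate their C4 entries.
No row becomes fully distinguished — the join is lossy.

No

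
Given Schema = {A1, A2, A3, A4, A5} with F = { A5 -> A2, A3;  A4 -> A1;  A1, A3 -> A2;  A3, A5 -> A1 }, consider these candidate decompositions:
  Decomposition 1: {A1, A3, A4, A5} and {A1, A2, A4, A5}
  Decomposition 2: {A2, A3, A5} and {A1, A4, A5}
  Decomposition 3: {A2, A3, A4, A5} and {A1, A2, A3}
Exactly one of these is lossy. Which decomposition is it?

Decomposition 3

Decomposition 1: common = {A1, A4, A5}, closure = {A1, A2, A3, A4, A5} → lossless.
Decomposition 2: common = {A5}, closure = {A1, A2, A3, A5} → lossless.
Decomposition 3: common = {A2, A3}, closure = {A2, A3} → lossy.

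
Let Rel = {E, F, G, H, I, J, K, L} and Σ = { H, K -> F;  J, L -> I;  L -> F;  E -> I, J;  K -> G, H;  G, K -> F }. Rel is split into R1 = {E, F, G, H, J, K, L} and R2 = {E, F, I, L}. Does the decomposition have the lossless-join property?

Common attributes: R1 ∩ R2 = {E, F, L}.
Closure of {E, F, L}: E → I, J applies, adding I, J. So (E, F, L)⁺ = {E, F, I, J, L}.
This closure contains every attribute of R2, so R1 ∩ R2 → R2. The join is lossless.

Yes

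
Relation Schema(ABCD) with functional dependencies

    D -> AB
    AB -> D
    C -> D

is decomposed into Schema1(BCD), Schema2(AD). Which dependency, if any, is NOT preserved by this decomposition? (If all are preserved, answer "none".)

Check AB → D: no single fragment contains all of {ABD}, and the restricted closure of {AB} across the fragments never reaches {D}.
D → AB is preserved.
C → D is preserved.

AB -> D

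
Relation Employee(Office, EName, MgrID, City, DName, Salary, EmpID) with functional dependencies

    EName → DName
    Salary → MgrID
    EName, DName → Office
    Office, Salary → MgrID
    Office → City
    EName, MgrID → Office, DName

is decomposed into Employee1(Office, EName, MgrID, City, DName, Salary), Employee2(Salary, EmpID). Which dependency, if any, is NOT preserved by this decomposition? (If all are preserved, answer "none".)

none

EName → DName lies within Employee1.
Salary → MgrID lies within Employee1.
EName, DName → Office lies within Employee1.
Office, Salary → MgrID lies within Employee1.
Office → City lies within Employee1.
EName, MgrID → Office, DName lies within Employee1.
Every dependency is enforceable on the fragments, so the decomposition is dependency-preserving.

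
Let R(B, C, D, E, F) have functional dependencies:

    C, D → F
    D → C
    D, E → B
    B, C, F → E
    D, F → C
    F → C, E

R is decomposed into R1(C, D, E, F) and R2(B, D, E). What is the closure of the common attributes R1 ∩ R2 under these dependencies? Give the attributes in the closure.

R1 ∩ R2 = {D, E}.
D → C applies, adding C
D, E → B applies, adding B
C, D → F applies, adding F
Closure: {B, C, D, E, F}.

B, C, D, E, F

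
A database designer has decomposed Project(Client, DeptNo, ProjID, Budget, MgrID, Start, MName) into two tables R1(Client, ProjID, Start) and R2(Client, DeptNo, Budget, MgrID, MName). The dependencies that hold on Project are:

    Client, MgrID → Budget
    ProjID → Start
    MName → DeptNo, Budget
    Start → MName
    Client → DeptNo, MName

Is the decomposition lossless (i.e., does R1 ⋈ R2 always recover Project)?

No

Common attributes: R1 ∩ R2 = {Client}.
Closure of {Client}: Client → DeptNo, MName applies, adding DeptNo, MName; MName → DeptNo, Budget applies, adding Budget. So (Client)⁺ = {Client, DeptNo, Budget, MName}.
The closure contains neither all of R1 = {Client, ProjID, Start} nor all of R2 = {Client, DeptNo, Budget, MgrID, MName}, so the common attributes are not a superkey of either fragment. The join is lossy.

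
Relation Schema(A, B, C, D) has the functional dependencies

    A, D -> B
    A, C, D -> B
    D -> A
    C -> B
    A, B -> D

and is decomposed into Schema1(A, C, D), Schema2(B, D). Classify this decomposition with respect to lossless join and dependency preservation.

lossless but not dependency-preserving

Lossless test: (D)⁺ = {A, B, D}, which contains all of one fragment — lossless.
Dependency preservation: the restricted closure of {C} across the fragments never reaches {B}, so C → B cannot be enforced without a join — not preserved.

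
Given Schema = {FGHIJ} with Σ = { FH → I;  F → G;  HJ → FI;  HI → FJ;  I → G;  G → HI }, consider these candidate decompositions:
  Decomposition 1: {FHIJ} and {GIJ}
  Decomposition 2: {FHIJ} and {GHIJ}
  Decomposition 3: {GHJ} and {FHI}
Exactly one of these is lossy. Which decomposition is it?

Decomposition 3

Decomposition 1: common = {IJ}, closure = {FGHIJ} → lossless.
Decomposition 2: common = {HIJ}, closure = {FGHIJ} → lossless.
Decomposition 3: common = {H}, closure = {H} → lossy.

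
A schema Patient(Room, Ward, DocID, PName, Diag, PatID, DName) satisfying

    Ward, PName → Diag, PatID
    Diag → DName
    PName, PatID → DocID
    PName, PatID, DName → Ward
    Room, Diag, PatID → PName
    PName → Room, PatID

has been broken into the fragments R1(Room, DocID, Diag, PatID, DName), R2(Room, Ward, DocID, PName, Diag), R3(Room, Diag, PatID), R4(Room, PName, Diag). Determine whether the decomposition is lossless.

Chase test. Columns are Room, Ward, DocID, PName, Diag, PatID, DName; row i has aⱼ where attribute j ∈ Ri, else bᵢⱼ.
Initial tableau (one row per fragment):
  row 1: a1 b12 a3 b14 a5 a6 a7
  row 2: a1 a2 a3 a4 a5 b26 b27
  row 3: a1 b32 b33 b34 a5 a6 b37
  row 4: a1 b42 b43 a4 a5 b46 b47
Rows 1 and 2 agree on Diag; apply Diag→DName and equate their DName entries.
Rows 1 and 3 agree on Diag; apply Diag→DName and equate their DName entries.
Rows 1 and 4 agree on Diag; apply Diag→DName and equate their DName entries.
Rows 1 and 3 agree on Room, Diag, PatID; apply Room, Diag, PatID→PName and equate their PName entries.
Rows 2 and 4 agree on PName; apply PName→Room, PatID and equate their Room, PatID entries.
Rows 1 and 3 agree on PName, PatID; apply PName, PatID→DocID and equate their DocID entries.
Rows 2 and 4 agree on PName, PatID; apply PName, PatID→DocID and equate their DocID entries.
Rows 1 and 3 agree on PName, PatID, DName; apply PName, PatID, DName→Ward and equate their Ward entries.
Rows 2 and 4 agree on PName, PatID, DName; apply PName, PatID, DName→Ward and equate their Ward entries.
No row becomes fully distinguished — the join is lossy.

No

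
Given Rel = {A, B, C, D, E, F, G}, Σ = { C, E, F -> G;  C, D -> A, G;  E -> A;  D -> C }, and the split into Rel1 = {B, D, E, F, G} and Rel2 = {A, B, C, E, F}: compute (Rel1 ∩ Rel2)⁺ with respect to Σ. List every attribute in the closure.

A, B, E, F

Rel1 ∩ Rel2 = {B, E, F}.
E → A applies, adding A
Closure: {A, B, E, F}.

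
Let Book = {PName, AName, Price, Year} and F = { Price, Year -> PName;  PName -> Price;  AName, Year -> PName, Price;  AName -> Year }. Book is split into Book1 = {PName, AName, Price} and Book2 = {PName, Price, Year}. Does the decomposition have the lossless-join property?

Common attributes: Book1 ∩ Book2 = {PName, Price}.
No dependency enlarges {PName, Price}, so (PName, Price)⁺ = {PName, Price}.
The closure contains neither all of Book1 = {PName, AName, Price} nor all of Book2 = {PName, Price, Year}, so the common attributes are not a superkey of either fragment. The join is lossy.

No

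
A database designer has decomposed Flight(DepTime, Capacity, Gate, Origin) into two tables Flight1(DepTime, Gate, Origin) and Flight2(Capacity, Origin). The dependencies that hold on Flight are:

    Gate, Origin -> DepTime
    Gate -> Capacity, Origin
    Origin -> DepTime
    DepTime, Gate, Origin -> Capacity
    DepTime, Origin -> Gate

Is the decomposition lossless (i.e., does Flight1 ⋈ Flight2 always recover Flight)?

Yes

Common attributes: Flight1 ∩ Flight2 = {Origin}.
Closure of {Origin}: Origin → DepTime applies, adding DepTime; DepTime, Origin → Gate applies, adding Gate; Gate → Capacity, Origin applies, adding Capacity. So (Origin)⁺ = {DepTime, Capacity, Gate, Origin}.
This closure contains every attribute of Flight1, so Flight1 ∩ Flight2 → Flight1. The join is lossless.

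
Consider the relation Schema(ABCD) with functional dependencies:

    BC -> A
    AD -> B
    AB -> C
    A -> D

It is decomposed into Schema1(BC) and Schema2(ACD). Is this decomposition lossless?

No

Common attributes: Schema1 ∩ Schema2 = {C}.
No dependency enlarges {C}, so (C)⁺ = {C}.
The closure contains neither all of Schema1 = {BC} nor all of Schema2 = {ACD}, so the common attributes are not a superkey of either fragment. The join is lossy.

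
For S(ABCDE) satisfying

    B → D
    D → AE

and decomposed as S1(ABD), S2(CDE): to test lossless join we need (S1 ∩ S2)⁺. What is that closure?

ADE

S1 ∩ S2 = {D}.
D → AE applies, adding AE
Closure: {ADE}.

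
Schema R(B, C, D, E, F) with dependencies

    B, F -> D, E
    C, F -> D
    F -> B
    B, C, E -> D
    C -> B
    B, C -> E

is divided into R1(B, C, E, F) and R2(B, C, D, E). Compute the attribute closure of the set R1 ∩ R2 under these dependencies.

B, C, D, E

R1 ∩ R2 = {B, C, E}.
B, C, E → D applies, adding D
Closure: {B, C, D, E}.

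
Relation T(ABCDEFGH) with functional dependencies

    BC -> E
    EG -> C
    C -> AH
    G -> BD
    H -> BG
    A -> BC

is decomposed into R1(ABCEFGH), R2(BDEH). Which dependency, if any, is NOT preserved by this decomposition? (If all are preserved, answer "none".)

G -> BD

Check G → BD: no single fragment contains all of {BDG}, and the restricted closure of {G} across the fragments never reaches {BD}.
BC → E is preserved.
EG → C is preserved.
C → AH is preserved.
H → BG is preserved.
A → BC is preserved.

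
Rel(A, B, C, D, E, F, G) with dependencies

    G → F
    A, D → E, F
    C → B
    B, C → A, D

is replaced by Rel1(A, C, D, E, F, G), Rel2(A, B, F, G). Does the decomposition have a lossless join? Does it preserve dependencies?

Lossless test: (A, F, G)⁺ = {A, F, G}, which is a superkey of neither fragment — lossy.
Dependency preservation: the restricted closure of {C} across the fragments never reaches {B}, so C → B cannot be enforced without a join — not preserved.

lossy and not dependency-preserving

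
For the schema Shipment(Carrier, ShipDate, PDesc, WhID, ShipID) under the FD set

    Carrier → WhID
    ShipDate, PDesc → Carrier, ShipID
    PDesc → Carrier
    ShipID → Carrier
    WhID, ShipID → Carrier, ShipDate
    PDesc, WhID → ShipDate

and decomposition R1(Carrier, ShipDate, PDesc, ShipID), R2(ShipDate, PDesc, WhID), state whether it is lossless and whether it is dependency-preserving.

lossless but not dependency-preserving

Lossless test: (ShipDate, PDesc)⁺ = {Carrier, ShipDate, PDesc, WhID, ShipID}, which contains all of one fragment — lossless.
Dependency preservation: the restricted closure of {Carrier} across the fragments never reaches {WhID}, so Carrier → WhID cannot be enforced without a join — not preserved.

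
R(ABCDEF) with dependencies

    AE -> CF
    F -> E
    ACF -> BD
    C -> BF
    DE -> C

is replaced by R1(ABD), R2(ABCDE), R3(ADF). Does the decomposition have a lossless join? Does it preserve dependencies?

lossy and not dependency-preserving

Lossless test (chase): applying each FD to every pair of rows produces no changes in the tableau, so no row becomes fully distinguished — the join is lossy.
Dependency preservation: the restricted closure of {AE} across the fragments never reaches {CF}, so AE → CF cannot be enforced without a join — not preserved.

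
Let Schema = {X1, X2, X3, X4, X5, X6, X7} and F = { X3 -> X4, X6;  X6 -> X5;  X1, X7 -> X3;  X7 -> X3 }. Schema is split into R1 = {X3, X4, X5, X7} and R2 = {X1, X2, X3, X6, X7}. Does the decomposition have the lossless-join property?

Common attributes: R1 ∩ R2 = {X3, X7}.
Closure of {X3, X7}: X3 → X4, X6 applies, adding X4, X6; X6 → X5 applies, adding X5. So (X3, X7)⁺ = {X3, X4, X5, X6, X7}.
This closure contains every attribute of R1, so R1 ∩ R2 → R1. The join is lossless.

Yes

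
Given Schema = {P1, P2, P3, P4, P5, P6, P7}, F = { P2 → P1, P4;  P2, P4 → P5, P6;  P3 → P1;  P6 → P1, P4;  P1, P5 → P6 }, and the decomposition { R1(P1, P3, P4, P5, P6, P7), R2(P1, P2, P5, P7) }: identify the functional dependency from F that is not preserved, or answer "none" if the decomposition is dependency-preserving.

none

P2 → P1, P4: restricted closure across fragments reaches P1, P4.
P2, P4 → P5, P6: restricted closure across fragments reaches P5, P6.
P3 → P1 lies within R1.
P6 → P1, P4 lies within R1.
P1, P5 → P6 lies within R1.
Every dependency is enforceable on the fragments, so the decomposition is dependency-preserving.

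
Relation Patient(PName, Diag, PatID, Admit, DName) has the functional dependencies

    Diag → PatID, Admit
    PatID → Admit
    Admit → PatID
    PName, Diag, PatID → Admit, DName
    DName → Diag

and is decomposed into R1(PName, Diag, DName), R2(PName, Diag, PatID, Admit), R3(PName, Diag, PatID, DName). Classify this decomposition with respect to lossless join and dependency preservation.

Lossless test (chase): Rows 1 and 2 agree on Diag; apply Diag→PatID, Admit and equate their PatID, Admit entries. Rows 1 and 3 agree on Diag; apply Diag→PatID, Admit and equate their PatID, Admit entries. Rows 1 and 2 agree on PName, Diag, PatID; apply PName, Diag, PatID→Admit, DName and equate their Admit, DName entries. Row 1 is now all distinguished symbols — the join is lossless.
Dependency preservation: PName, Diag, PatID → Admit, DName is not contained in any single fragment, but the restricted closure of its left-hand side across the fragments still reaches the right-hand side; the remaining FDs each lie inside some fragment. All dependencies are preserved.

lossless and dependency-preserving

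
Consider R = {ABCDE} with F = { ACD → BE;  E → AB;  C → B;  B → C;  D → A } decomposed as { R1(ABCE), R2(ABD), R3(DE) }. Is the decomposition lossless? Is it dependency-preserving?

Lossless test (chase): Rows 1 and 3 agree on E; apply E→AB and equate their AB entries. Rows 1 and 2 agree on B; apply B→C and equate their C entries. Rows 1 and 3 agree on B; apply B→C and equate their C entries. Rows 2 and 3 agree on ACD; apply ACD→BE and equate their BE entries. Row 2 is now all distinguished symbols — the join is lossless.
Dependency preservation: the restricted closure of {ACD} across the fragments never reaches {BE}, so ACD → BE cannot be enforced without a join — not preserved.

lossless but not dependency-preserving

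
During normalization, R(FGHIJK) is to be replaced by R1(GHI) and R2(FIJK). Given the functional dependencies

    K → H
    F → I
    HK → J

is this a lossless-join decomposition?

No

Common attributes: R1 ∩ R2 = {I}.
No dependency enlarges {I}, so (I)⁺ = {I}.
The closure contains neither all of R1 = {GHI} nor all of R2 = {FIJK}, so the common attributes are not a superkey of either fragment. The join is lossy.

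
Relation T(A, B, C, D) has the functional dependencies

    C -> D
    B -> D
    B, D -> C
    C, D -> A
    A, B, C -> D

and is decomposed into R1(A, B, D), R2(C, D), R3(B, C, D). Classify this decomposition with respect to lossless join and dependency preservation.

lossless but not dependency-preserving

Lossless test (chase): Rows 1 and 3 agree on B, D; apply B, D→C and equate their C entries. Rows 1 and 2 agree on C, D; apply C, D→A and equate their A entries. Rows 1 and 3 agree on C, D; apply C, D→A and equate their A entries. Row 1 is now all distinguished symbols — the join is lossless.
Dependency preservation: the restricted closure of {C, D} across the fragments never reaches {A}, so C, D → A cannot be enforced without a join — not preserved.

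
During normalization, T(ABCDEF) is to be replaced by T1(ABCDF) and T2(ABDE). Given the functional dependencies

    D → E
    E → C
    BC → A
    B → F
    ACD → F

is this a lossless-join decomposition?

Common attributes: T1 ∩ T2 = {ABD}.
Closure of {ABD}: D → E applies, adding E; E → C applies, adding C; B → F applies, adding F. So (ABD)⁺ = {ABCDEF}.
This closure contains every attribute of T1, so T1 ∩ T2 → T1. The join is lossless.

Yes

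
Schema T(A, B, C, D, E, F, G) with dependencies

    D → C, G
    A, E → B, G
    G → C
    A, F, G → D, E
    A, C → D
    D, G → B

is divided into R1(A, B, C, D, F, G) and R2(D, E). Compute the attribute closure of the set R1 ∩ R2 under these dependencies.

B, C, D, G

R1 ∩ R2 = {D}.
D → C, G applies, adding C, G
D, G → B applies, adding B
Closure: {B, C, D, G}.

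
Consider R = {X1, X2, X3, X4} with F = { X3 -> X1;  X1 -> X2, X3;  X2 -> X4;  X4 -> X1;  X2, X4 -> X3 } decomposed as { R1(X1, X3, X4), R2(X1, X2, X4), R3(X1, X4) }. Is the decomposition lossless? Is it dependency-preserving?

lossless and dependency-preserving

Lossless test (chase): Rows 1 and 2 agree on X1; apply X1→X2, X3 and equate their X2, X3 entries. Rows 1 and 3 agree on X1; apply X1→X2, X3 and equate their X2, X3 entries. Row 1 is now all distinguished symbols — the join is lossless.
Dependency preservation: X1 → X2, X3; X2, X4 → X3 are not contained in any single fragment, but the restricted closure of each left-hand side across the fragments still reaches the right-hand side; the remaining FDs each lie inside some fragment. All dependencies are preserved.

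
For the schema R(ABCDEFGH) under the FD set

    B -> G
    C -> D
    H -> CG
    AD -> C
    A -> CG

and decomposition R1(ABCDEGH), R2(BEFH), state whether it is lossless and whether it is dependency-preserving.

Lossless test: (BEH)⁺ = {BCDEGH}, which is a superkey of neither fragment — lossy.
Dependency preservation: every FD's attributes lie within a single fragment, so each can be enforced locally — preserved.

lossy but dependency-preserving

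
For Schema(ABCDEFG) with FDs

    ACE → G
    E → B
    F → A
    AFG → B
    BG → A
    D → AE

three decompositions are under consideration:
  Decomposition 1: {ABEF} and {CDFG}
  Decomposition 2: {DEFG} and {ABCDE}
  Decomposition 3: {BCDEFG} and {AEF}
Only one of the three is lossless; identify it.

Decomposition 3

Decomposition 1: common = {F}, closure = {AF} → lossy.
Decomposition 2: common = {DE}, closure = {ABDE} → lossy.
Decomposition 3: common = {EF}, closure = {ABEF} → lossless.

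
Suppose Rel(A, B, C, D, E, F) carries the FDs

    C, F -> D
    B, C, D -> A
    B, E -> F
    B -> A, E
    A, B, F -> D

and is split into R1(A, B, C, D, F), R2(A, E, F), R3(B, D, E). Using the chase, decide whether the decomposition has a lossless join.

Chase test. Columns are A, B, C, D, E, F; row i has aⱼ where attribute j ∈ Ri, else bᵢⱼ.
Initial tableau (one row per fragment):
  row 1: a1 a2 a3 a4 b15 a6
  row 2: a1 b22 b23 b24 a5 a6
  row 3: b31 a2 b33 a4 a5 b36
Rows 1 and 3 agree on B; apply B→A, E and equate their A, E entries.
Rows 1 and 3 agree on B, E; apply B, E→F and equate their F entries.
Row 1 is now all distinguished symbols — the join is lossless.

Yes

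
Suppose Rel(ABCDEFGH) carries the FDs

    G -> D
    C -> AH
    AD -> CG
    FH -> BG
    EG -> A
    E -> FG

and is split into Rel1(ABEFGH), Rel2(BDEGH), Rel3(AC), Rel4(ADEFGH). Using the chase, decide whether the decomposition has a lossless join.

No

Chase test. Columns are ABCDEFGH; row i has aⱼ where attribute j ∈ Reli, else bᵢⱼ.
Initial tableau (one row per fragment):
  row 1: a1 a2 b13 b14 a5 a6 a7 a8
  row 2: b21 a2 b23 a4 a5 b26 a7 a8
  row 3: a1 b32 a3 b34 b35 b36 b37 b38
  row 4: a1 b42 b43 a4 a5 a6 a7 a8
Rows 1 and 2 agree on G; apply G→D and equate their D entries.
Rows 1 and 4 agree on AD; apply AD→CG and equate their CG entries.
Rows 1 and 4 agree on FH; apply FH→BG and equate their BG entries.
Rows 1 and 2 agree on EG; apply EG→A and equate their A entries.
Rows 1 and 2 agree on E; apply E→FG and equate their FG entries.
Rows 1 and 2 agree on AD; apply AD→CG and equate their CG entries.
No row becomes fully distinguished — the join is lossy.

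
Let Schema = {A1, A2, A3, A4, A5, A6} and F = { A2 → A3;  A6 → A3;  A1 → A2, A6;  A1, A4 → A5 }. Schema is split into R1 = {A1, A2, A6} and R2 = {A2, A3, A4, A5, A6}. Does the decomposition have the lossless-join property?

No

Common attributes: R1 ∩ R2 = {A2, A6}.
Closure of {A2, A6}: A2 → A3 applies, adding A3. So (A2, A6)⁺ = {A2, A3, A6}.
The closure contains neither all of R1 = {A1, A2, A6} nor all of R2 = {A2, A3, A4, A5, A6}, so the common attributes are not a superkey of either fragment. The join is lossy.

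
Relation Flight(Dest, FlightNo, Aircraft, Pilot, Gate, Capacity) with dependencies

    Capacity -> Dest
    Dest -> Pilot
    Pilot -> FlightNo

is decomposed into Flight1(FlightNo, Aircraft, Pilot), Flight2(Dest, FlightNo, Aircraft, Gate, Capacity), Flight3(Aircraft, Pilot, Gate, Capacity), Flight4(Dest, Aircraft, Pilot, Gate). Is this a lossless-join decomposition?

Yes

Chase test. Columns are Dest, FlightNo, Aircraft, Pilot, Gate, Capacity; row i has aⱼ where attribute j ∈ Flighti, else bᵢⱼ.
Initial tableau (one row per fragment):
  row 1: b11 a2 a3 a4 b15 b16
  row 2: a1 a2 a3 b24 a5 a6
  row 3: b31 b32 a3 a4 a5 a6
  row 4: a1 b42 a3 a4 a5 b46
Rows 2 and 3 agree on Capacity; apply Capacity→Dest and equate their Dest entries.
Rows 2 and 3 agree on Dest; apply Dest→Pilot and equate their Pilot entries.
Rows 1 and 3 agree on Pilot; apply Pilot→FlightNo and equate their FlightNo entries.
Rows 1 and 4 agree on Pilot; apply Pilot→FlightNo and equate their FlightNo entries.
Row 2 is now all distinguished symbols — the join is lossless.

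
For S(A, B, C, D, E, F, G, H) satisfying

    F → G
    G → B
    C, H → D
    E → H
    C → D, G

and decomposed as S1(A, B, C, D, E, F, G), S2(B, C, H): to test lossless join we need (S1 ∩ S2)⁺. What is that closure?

B, C, D, G

S1 ∩ S2 = {B, C}.
C → D, G applies, adding D, G
Closure: {B, C, D, G}.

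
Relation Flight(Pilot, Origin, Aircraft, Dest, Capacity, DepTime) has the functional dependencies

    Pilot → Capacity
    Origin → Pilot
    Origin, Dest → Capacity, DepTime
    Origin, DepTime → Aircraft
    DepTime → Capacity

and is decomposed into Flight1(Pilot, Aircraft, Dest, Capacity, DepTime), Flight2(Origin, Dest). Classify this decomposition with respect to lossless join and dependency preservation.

Lossless test: (Dest)⁺ = {Dest}, which is a superkey of neither fragment — lossy.
Dependency preservation: the restricted closure of {Origin} across the fragments never reaches {Pilot}, so Origin → Pilot cannot be enforced without a join — not preserved.

lossy and not dependency-preserving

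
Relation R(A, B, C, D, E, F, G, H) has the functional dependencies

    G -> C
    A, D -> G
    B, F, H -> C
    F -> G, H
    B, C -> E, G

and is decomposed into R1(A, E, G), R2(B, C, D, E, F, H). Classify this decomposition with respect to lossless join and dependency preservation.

Lossless test: (E)⁺ = {E}, which is a superkey of neither fragment — lossy.
Dependency preservation: the restricted closure of {G} across the fragments never reaches {C}, so G → C cannot be enforced without a join — not preserved.

lossy and not dependency-preserving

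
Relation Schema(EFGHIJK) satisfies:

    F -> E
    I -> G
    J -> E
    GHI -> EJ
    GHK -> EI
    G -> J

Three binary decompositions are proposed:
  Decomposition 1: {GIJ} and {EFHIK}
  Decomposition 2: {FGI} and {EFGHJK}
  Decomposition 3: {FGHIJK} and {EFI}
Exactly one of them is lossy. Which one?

Decomposition 1: common = {I}, closure = {EGIJ} → lossless.
Decomposition 2: common = {FG}, closure = {EFGJ} → lossy.
Decomposition 3: common = {FI}, closure = {EFGIJ} → lossless.

Decomposition 2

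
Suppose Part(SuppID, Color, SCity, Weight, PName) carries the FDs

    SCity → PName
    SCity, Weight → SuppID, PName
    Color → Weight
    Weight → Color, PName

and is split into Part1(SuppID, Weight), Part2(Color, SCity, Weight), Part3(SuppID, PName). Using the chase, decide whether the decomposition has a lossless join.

Chase test. Columns are SuppID, Color, SCity, Weight, PName; row i has aⱼ where attribute j ∈ Parti, else bᵢⱼ.
Initial tableau (one row per fragment):
  row 1: a1 b12 b13 a4 b15
  row 2: b21 a2 a3 a4 b25
  row 3: a1 b32 b33 b34 a5
Rows 1 and 2 agree on Weight; apply Weight→Color, PName and equate their Color, PName entries.
No row becomes fully distinguished — the join is lossy.

No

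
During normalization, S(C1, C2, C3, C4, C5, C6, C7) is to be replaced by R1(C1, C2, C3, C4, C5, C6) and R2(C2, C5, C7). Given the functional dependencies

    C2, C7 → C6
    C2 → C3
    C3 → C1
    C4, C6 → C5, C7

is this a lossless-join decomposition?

Common attributes: R1 ∩ R2 = {C2, C5}.
Closure of {C2, C5}: C2 → C3 applies, adding C3; C3 → C1 applies, adding C1. So (C2, C5)⁺ = {C1, C2, C3, C5}.
The closure contains neither all of R1 = {C1, C2, C3, C4, C5, C6} nor all of R2 = {C2, C5, C7}, so the common attributes are not a superkey of either fragment. The join is lossy.

No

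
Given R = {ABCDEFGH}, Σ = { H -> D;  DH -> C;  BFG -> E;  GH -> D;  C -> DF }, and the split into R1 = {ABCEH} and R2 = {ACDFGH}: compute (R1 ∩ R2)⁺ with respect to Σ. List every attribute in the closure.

R1 ∩ R2 = {ACH}.
H → D applies, adding D
C → DF applies, adding F
Closure: {ACDFH}.

ACDFH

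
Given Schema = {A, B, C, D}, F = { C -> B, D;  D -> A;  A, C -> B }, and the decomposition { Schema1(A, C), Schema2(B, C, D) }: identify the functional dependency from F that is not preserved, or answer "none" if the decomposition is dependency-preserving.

D -> A

Check D → A: no single fragment contains all of {A, D}, and the restricted closure of {D} across the fragments never reaches {A}.
C → B, D is preserved.
A, C → B is preserved.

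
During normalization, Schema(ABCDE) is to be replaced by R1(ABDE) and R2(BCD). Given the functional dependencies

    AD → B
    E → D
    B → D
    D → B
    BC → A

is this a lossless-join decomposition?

Common attributes: R1 ∩ R2 = {BD}.
No dependency enlarges {BD}, so (BD)⁺ = {BD}.
The closure contains neither all of R1 = {ABDE} nor all of R2 = {BCD}, so the common attributes are not a superkey of either fragment. The join is lossy.

No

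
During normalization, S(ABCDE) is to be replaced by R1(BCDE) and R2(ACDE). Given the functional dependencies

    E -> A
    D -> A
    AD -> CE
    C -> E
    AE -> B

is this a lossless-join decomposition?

Common attributes: R1 ∩ R2 = {CDE}.
Closure of {CDE}: E → A applies, adding A; AE → B applies, adding B. So (CDE)⁺ = {ABCDE}.
This closure contains every attribute of R1, so R1 ∩ R2 → R1. The join is lossless.

Yes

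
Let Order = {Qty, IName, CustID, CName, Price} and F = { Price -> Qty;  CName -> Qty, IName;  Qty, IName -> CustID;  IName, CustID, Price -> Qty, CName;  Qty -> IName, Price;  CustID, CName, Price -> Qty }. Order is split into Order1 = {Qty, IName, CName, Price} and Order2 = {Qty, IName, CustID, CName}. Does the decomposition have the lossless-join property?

Common attributes: Order1 ∩ Order2 = {Qty, IName, CName}.
Closure of {Qty, IName, CName}: Qty, IName → CustID applies, adding CustID; Qty → IName, Price applies, adding Price. So (Qty, IName, CName)⁺ = {Qty, IName, CustID, CName, Price}.
This closure contains every attribute of Order1, so Order1 ∩ Order2 → Order1. The join is lossless.

Yes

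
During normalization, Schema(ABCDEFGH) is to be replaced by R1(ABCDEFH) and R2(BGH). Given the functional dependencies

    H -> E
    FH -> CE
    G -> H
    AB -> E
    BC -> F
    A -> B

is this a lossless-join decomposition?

Common attributes: R1 ∩ R2 = {BH}.
Closure of {BH}: H → E applies, adding E. So (BH)⁺ = {BEH}.
The closure contains neither all of R1 = {ABCDEFH} nor all of R2 = {BGH}, so the common attributes are not a superkey of either fragment. The join is lossy.

No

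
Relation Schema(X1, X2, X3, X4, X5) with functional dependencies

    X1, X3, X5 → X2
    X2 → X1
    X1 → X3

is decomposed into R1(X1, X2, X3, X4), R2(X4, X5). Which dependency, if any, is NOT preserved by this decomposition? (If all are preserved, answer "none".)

Check X1, X3, X5 → X2: no single fragment contains all of {X1, X2, X3, X5}, and the restricted closure of {X1, X3, X5} across the fragments never reaches {X2}.
X2 → X1 is preserved.
X1 → X3 is preserved.

X1, X3, X5 → X2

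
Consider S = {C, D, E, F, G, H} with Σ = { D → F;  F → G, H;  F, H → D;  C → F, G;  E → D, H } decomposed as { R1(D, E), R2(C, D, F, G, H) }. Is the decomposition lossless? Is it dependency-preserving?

lossy but dependency-preserving

Lossless test: (D)⁺ = {D, F, G, H}, which is a superkey of neither fragment — lossy.
Dependency preservation: E → D, H is not contained in any single fragment, but the restricted closure of its left-hand side across the fragments still reaches the right-hand side; the remaining FDs each lie inside some fragment. All dependencies are preserved.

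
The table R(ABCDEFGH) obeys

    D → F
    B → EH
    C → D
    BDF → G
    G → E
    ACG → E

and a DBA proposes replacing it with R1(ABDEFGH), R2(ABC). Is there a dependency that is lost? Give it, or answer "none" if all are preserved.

C → D

Check C → D: no single fragment contains all of {CD}, and the restricted closure of {C} across the fragments never reaches {D}.
D → F is preserved.
B → EH is preserved.
BDF → G is preserved.
G → E is preserved.
ACG → E is preserved.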